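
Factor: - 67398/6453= - 94/9 = - 2^1*3^(-2 )*47^1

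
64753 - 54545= 10208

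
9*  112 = 1008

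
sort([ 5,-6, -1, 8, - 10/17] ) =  [ - 6,-1, -10/17, 5, 8]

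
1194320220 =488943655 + 705376565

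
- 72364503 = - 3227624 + -69136879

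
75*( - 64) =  - 4800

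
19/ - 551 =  - 1/29 = - 0.03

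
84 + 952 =1036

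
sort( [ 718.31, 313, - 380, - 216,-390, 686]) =[ - 390, - 380, - 216, 313, 686, 718.31 ]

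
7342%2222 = 676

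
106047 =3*35349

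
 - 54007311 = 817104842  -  871112153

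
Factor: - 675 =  - 3^3*5^2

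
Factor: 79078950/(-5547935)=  - 2^1*3^3*5^1*19^1 * 67^(-1 )*3083^1*16561^( - 1)  =  - 15815790/1109587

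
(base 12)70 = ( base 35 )2E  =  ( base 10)84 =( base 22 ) 3i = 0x54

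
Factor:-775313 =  - 7^1*11^1*10069^1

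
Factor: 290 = 2^1*5^1 * 29^1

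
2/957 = 2/957 = 0.00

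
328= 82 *4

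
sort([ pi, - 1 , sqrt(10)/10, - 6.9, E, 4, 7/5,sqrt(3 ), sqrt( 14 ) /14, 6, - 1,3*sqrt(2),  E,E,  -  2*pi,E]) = [ - 6.9, - 2 * pi,- 1, - 1,sqrt ( 14)/14, sqrt(10)/10, 7/5,sqrt(  3) , E,E,E,E,  pi,  4,3 * sqrt( 2 ), 6]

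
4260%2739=1521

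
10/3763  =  10/3763 = 0.00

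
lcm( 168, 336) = 336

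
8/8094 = 4/4047 = 0.00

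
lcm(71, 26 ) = 1846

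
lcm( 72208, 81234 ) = 649872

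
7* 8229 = 57603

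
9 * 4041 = 36369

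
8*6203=49624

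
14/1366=7/683 = 0.01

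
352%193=159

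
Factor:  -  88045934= -2^1*44022967^1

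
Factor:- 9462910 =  - 2^1 * 5^1*946291^1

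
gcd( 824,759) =1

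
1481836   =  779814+702022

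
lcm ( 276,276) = 276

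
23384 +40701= 64085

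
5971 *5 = 29855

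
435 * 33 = 14355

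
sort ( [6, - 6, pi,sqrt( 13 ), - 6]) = [  -  6,-6,pi, sqrt( 13),6]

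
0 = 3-3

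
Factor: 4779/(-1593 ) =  - 3^1 = - 3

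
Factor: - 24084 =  - 2^2*3^3 * 223^1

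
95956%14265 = 10366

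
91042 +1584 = 92626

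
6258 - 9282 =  - 3024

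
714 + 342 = 1056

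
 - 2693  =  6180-8873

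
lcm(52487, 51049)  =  3726577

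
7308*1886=13782888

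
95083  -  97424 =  - 2341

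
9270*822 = 7619940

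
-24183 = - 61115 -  - 36932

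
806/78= 31/3 = 10.33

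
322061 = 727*443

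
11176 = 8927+2249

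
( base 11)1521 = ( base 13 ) b79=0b11110100111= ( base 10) 1959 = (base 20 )4HJ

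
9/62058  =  3/20686 = 0.00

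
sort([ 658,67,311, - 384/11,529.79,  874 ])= [ - 384/11,67,311 , 529.79, 658,  874]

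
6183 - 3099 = 3084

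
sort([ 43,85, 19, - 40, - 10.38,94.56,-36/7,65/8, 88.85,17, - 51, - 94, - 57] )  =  [ - 94, - 57, - 51, - 40, - 10.38, - 36/7,65/8,17,  19,43,85,  88.85,94.56]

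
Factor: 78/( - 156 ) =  - 1/2 = - 2^( - 1 )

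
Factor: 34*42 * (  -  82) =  - 2^3*3^1* 7^1*17^1*41^1 = -  117096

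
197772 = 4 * 49443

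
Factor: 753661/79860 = 2^( - 2)*3^( - 1)*5^(  -  1)*11^ ( - 3 )*17^1*43^1*1031^1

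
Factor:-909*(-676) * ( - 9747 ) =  - 2^2*3^5 * 13^2*19^2 * 101^1  =  - 5989375548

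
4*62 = 248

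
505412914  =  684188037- 178775123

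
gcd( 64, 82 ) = 2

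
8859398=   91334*97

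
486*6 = 2916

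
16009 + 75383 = 91392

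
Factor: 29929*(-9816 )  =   - 2^3*3^1*173^2*409^1 = - 293783064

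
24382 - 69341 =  -44959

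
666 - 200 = 466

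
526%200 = 126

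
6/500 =3/250  =  0.01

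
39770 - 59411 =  - 19641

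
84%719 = 84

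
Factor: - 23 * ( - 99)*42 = 2^1 * 3^3*7^1*11^1*23^1 = 95634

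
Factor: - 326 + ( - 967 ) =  - 1293  =  -3^1 * 431^1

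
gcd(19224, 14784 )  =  24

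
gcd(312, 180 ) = 12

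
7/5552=7/5552 = 0.00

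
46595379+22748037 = 69343416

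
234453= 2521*93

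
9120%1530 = 1470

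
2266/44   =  103/2=51.50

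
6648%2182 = 102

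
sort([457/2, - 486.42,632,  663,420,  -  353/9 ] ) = [ - 486.42  ,  -  353/9,457/2,  420, 632  ,  663 ] 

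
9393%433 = 300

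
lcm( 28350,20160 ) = 907200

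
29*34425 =998325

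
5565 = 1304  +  4261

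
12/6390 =2/1065 = 0.00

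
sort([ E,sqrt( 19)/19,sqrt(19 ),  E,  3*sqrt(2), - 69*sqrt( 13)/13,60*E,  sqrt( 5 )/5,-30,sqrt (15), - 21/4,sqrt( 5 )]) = [  -  30,  -  69 * sqrt( 13 )/13, - 21/4,sqrt( 19)/19, sqrt( 5)/5,sqrt(5),E, E,sqrt( 15 ),3*sqrt( 2 ), sqrt(19),60*E]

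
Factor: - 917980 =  - 2^2*5^1*7^1*79^1 * 83^1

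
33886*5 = 169430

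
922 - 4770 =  - 3848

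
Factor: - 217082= - 2^1 * 108541^1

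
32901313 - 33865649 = -964336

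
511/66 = 511/66 = 7.74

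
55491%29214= 26277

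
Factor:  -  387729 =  -3^2 * 67^1*643^1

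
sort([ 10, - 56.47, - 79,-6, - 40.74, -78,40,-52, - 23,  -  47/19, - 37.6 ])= [-79,- 78,-56.47,  -  52, - 40.74,  -  37.6, - 23, - 6,-47/19, 10, 40 ] 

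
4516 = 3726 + 790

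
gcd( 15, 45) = 15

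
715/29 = 24 + 19/29 = 24.66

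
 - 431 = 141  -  572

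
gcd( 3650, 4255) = 5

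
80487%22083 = 14238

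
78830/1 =78830  =  78830.00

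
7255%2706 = 1843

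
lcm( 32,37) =1184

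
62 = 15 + 47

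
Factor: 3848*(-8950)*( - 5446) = 187558061600  =  2^5*5^2*  7^1*13^1*37^1 * 179^1*389^1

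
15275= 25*611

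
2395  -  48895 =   -  46500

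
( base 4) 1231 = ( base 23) 4h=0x6d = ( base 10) 109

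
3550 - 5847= - 2297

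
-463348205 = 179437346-642785551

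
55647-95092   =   - 39445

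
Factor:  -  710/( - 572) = 355/286 =2^( - 1)*5^1*11^( - 1)*13^ ( -1) * 71^1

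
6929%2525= 1879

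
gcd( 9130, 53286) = 166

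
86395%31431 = 23533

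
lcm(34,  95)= 3230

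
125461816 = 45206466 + 80255350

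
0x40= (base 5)224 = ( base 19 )37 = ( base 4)1000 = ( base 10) 64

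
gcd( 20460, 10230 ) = 10230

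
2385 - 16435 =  - 14050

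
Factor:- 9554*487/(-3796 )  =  2^(-1 )*13^( - 1)*17^1*73^(-1 ) * 281^1*487^1  =  2326399/1898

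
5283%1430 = 993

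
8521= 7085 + 1436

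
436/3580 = 109/895=0.12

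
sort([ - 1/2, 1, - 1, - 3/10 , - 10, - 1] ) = [ - 10 , - 1, - 1, - 1/2,- 3/10 , 1]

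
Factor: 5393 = 5393^1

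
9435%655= 265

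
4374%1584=1206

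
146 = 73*2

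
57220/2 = 28610 = 28610.00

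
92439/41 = 92439/41 = 2254.61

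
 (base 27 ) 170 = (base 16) 396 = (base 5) 12133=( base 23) 1GL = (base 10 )918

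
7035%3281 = 473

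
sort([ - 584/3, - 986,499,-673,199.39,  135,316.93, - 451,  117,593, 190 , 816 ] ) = [ - 986, - 673, - 451, - 584/3,  117,  135,190,199.39,316.93,499 , 593,816 ]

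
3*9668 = 29004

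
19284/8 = 2410 + 1/2  =  2410.50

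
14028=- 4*( - 3507)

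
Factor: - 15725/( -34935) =3^( - 1 )*5^1 * 37^1* 137^( - 1) = 185/411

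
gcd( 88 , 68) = 4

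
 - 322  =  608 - 930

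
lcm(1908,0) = 0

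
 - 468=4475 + -4943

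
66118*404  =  26711672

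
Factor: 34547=179^1*193^1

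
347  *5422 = 1881434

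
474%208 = 58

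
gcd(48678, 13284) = 6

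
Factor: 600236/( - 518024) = - 2^( - 1) * 7^1*97^1*293^( - 1 ) = - 679/586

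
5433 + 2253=7686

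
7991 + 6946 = 14937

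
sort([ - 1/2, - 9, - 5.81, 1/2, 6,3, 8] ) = [ - 9, - 5.81, - 1/2, 1/2, 3, 6,8]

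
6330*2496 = 15799680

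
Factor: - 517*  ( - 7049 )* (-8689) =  -7^1 * 11^1 * 19^1*47^1 * 53^1 *8689^1 = -31665609437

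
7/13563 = 7/13563 = 0.00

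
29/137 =29/137 = 0.21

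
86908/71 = 1224 + 4/71 = 1224.06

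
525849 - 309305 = 216544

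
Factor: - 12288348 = -2^2*3^4*17^1*23^1 * 97^1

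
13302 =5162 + 8140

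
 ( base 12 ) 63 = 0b1001011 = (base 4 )1023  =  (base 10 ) 75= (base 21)3C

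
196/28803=196/28803= 0.01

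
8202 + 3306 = 11508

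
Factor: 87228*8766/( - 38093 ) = -764640648/38093  =  - 2^3* 3^4 * 11^( - 1)*487^1*2423^1*3463^( - 1) 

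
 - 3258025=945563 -4203588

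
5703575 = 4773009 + 930566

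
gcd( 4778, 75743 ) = 1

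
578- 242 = 336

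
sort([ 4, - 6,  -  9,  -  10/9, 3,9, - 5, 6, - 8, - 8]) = [ - 9, - 8, - 8, - 6, - 5,- 10/9,3, 4,6, 9]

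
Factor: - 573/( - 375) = 5^ ( - 3 ) *191^1 = 191/125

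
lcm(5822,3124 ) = 128084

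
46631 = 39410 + 7221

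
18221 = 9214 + 9007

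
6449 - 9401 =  - 2952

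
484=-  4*( - 121)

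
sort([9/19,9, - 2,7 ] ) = [ - 2,  9/19, 7, 9 ]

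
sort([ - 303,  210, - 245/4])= [ - 303, - 245/4, 210]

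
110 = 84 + 26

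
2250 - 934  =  1316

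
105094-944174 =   -  839080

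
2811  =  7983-5172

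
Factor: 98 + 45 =143 = 11^1*13^1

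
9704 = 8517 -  - 1187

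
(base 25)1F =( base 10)40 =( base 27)1D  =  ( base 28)1c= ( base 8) 50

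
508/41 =508/41 = 12.39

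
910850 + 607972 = 1518822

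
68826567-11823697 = 57002870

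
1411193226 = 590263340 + 820929886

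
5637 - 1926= 3711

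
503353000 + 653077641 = 1156430641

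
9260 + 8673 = 17933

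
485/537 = 485/537 = 0.90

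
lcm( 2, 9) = 18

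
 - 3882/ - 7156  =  1941/3578 = 0.54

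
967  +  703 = 1670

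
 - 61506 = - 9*6834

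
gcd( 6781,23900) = 1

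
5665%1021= 560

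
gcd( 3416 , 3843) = 427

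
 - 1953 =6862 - 8815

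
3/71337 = 1/23779= 0.00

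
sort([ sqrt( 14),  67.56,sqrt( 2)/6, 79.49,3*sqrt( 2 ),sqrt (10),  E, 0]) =[0,sqrt( 2)/6  ,  E, sqrt( 10),sqrt( 14), 3 * sqrt( 2),67.56, 79.49 ] 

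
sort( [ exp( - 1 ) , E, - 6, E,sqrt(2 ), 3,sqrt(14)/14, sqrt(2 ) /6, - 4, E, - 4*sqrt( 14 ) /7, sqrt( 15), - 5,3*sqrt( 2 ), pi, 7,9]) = [ - 6, - 5, -4, - 4*sqrt( 14 ) /7,sqrt( 2)/6, sqrt( 14) /14, exp(-1 ) , sqrt( 2 ),E , E, E , 3,  pi,sqrt( 15 ), 3*sqrt ( 2), 7, 9]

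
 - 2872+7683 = 4811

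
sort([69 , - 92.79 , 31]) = [ - 92.79, 31, 69 ]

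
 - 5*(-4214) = 21070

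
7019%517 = 298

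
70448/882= 79 + 55/63 = 79.87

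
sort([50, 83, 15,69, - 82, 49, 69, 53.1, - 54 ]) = [ - 82, - 54,15, 49,50, 53.1,69 , 69 , 83 ] 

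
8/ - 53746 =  -4/26873 = -  0.00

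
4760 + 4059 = 8819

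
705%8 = 1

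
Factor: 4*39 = 156 = 2^2*3^1 * 13^1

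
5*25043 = 125215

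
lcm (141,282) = 282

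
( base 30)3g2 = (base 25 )527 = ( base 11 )2433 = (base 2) 110001101110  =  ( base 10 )3182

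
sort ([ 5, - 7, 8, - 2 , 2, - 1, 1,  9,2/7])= [ - 7 , - 2, - 1, 2/7,1,2, 5, 8,9]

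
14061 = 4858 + 9203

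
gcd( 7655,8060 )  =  5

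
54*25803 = 1393362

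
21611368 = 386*55988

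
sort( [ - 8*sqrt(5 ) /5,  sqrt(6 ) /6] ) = [ - 8* sqrt( 5)/5, sqrt ( 6)/6]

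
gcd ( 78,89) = 1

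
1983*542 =1074786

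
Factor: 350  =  2^1*5^2*7^1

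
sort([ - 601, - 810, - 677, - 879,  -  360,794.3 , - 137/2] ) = [-879,-810,-677, - 601,-360 ,-137/2,794.3 ]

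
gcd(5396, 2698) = 2698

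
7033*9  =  63297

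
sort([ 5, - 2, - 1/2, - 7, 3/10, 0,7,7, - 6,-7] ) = [ - 7, - 7, - 6, - 2, - 1/2, 0, 3/10, 5, 7, 7]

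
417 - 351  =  66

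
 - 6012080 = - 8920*674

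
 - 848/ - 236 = 3 + 35/59=   3.59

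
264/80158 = 132/40079 = 0.00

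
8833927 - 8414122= 419805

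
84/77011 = 84/77011 = 0.00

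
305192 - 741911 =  - 436719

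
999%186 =69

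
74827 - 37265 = 37562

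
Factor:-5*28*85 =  - 11900 = - 2^2*5^2*7^1* 17^1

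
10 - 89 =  - 79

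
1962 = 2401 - 439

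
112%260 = 112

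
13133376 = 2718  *4832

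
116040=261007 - 144967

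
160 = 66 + 94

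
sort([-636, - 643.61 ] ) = [ - 643.61, - 636] 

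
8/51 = 8/51 = 0.16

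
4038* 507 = 2047266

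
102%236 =102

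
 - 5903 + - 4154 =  - 10057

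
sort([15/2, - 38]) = [ -38, 15/2] 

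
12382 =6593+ 5789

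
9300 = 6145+3155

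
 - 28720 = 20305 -49025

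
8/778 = 4/389 = 0.01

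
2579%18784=2579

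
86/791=86/791 = 0.11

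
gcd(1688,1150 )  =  2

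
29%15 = 14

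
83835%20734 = 899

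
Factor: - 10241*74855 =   -  5^1*7^2*11^2*19^1*1361^1 = - 766590055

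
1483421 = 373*3977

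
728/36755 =728/36755 = 0.02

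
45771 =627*73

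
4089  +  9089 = 13178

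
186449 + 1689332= 1875781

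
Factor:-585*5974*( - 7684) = 2^3*3^2*5^1*13^1*17^1 * 29^1*103^1*113^1 = 26853966360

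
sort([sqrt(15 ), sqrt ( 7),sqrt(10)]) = [ sqrt(7), sqrt( 10 ),sqrt( 15)]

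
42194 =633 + 41561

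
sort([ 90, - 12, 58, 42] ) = [ - 12, 42, 58, 90 ]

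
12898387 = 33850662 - 20952275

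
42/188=21/94 = 0.22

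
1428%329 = 112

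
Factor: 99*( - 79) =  -7821 = - 3^2*11^1*79^1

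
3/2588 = 3/2588 = 0.00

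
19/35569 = 19/35569 = 0.00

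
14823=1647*9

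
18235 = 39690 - 21455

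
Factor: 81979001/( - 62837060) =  - 2^( - 2 )*5^( -1 )*11^ ( - 1)*127^( - 1 ) * 173^(-1 )*6306077^1 = -  6306077/4833620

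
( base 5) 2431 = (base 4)11232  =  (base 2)101101110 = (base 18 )126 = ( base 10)366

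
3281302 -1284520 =1996782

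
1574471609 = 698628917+875842692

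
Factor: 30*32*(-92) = - 88320 = - 2^8 *3^1*5^1*23^1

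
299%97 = 8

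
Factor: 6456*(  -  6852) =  - 2^5*3^2*269^1*571^1  =  - 44236512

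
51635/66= 782 + 23/66 = 782.35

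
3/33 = 1/11  =  0.09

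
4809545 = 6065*793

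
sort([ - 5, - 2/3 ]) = [  -  5, - 2/3]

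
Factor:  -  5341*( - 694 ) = 2^1 * 7^2*109^1 * 347^1 = 3706654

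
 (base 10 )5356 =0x14ec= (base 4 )1103230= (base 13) 2590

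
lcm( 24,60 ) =120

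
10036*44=441584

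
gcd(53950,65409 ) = 1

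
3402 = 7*486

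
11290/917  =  12 + 286/917 =12.31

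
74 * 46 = 3404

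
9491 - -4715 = 14206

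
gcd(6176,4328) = 8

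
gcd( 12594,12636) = 6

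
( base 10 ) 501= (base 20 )151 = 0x1f5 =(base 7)1314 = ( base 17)1c8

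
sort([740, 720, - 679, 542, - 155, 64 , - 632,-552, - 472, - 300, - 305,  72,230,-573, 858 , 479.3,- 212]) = [-679, - 632, - 573, - 552, - 472, - 305,  -  300,-212, - 155, 64,72,230,479.3,542,  720 , 740,858 ]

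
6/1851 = 2/617=0.00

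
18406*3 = 55218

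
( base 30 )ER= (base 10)447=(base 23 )ja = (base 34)d5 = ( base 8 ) 677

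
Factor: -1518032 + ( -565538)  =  - 2^1* 5^1*23^1*9059^1   =  -2083570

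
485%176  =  133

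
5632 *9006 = 50721792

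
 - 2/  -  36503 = 2/36503 = 0.00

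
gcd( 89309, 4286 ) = 1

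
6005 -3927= 2078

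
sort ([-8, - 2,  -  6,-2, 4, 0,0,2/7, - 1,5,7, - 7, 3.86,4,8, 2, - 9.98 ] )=[ - 9.98 , - 8,-7, - 6, - 2,-2 , - 1,  0 , 0  ,  2/7 , 2, 3.86,4,4, 5,7,8 ]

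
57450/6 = 9575 = 9575.00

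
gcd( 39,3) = 3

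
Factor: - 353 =-353^1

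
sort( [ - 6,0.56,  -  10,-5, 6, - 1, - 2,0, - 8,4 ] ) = [-10, - 8, - 6, - 5, - 2,- 1, 0,0.56, 4,6]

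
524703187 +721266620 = 1245969807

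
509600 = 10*50960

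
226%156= 70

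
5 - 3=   2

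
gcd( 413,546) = 7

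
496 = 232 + 264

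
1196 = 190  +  1006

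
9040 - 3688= 5352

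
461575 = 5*92315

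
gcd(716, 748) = 4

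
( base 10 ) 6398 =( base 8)14376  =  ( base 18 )11d8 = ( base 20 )fji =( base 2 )1100011111110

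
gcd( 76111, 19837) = 83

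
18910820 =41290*458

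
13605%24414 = 13605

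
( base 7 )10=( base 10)7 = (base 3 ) 21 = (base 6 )11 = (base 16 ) 7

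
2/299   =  2/299 = 0.01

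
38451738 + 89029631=127481369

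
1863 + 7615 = 9478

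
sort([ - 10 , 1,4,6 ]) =[-10,1, 4,6]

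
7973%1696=1189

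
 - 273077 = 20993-294070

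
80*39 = 3120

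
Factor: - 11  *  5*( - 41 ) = 2255 = 5^1*11^1*41^1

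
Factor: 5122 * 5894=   2^2*7^1* 13^1 * 197^1*421^1 = 30189068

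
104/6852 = 26/1713 = 0.02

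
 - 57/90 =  - 1 + 11/30 = -0.63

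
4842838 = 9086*533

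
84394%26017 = 6343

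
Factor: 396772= 2^2*281^1*353^1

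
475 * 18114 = 8604150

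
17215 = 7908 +9307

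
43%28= 15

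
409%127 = 28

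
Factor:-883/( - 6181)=1/7 = 7^(-1 ) 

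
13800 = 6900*2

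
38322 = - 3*(-12774) 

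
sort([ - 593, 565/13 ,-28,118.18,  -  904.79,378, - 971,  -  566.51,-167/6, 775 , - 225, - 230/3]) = [ - 971, - 904.79,  -  593,-566.51,-225,-230/3, - 28, - 167/6,565/13, 118.18, 378,775]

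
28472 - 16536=11936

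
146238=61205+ 85033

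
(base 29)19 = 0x26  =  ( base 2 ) 100110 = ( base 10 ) 38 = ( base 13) 2c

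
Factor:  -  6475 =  - 5^2*7^1 *37^1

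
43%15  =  13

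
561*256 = 143616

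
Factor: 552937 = 7^1*11^1*43^1*167^1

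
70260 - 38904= 31356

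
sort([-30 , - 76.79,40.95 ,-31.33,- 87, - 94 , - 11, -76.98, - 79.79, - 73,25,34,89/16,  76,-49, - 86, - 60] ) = [ -94, - 87, - 86, - 79.79 , - 76.98, - 76.79, - 73, - 60, - 49, - 31.33 , - 30, - 11, 89/16,25 , 34, 40.95,76]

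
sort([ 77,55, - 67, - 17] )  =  [ - 67, - 17, 55,77]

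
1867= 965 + 902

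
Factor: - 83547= -3^2*9283^1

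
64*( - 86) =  - 5504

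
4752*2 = 9504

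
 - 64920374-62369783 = -127290157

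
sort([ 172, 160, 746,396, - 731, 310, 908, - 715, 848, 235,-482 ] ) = [ - 731, - 715,- 482,160, 172 , 235,310  ,  396, 746, 848, 908]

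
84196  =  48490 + 35706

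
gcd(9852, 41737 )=1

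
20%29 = 20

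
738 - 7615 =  - 6877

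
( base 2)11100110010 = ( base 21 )43F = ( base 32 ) 1pi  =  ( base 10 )1842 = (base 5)24332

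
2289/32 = 2289/32=71.53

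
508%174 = 160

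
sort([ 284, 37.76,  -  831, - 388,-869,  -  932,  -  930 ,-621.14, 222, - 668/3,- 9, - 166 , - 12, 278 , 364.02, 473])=[ - 932, - 930, - 869,-831, - 621.14,-388,-668/3, - 166,  -  12, - 9, 37.76,222,278, 284,364.02, 473] 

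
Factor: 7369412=2^2*47^1*39199^1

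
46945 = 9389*5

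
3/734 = 3/734 = 0.00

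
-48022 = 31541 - 79563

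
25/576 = 25/576 =0.04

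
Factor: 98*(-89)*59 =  - 2^1*7^2*59^1*89^1 = - 514598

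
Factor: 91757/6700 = 2^( - 2)*5^( - 2)*67^(  -  1 )*91757^1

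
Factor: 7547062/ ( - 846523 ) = - 2^1*37^(  -  1)*137^( - 1)*167^( - 1 )*257^1*14683^1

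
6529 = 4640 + 1889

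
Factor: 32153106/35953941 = 10717702/11984647  =  2^1*263^ (-1 )*45569^( - 1)*5358851^1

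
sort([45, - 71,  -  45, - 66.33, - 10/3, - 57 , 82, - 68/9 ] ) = [ - 71 , - 66.33, - 57, - 45, - 68/9,-10/3, 45, 82]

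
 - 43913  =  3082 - 46995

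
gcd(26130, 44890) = 670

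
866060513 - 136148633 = 729911880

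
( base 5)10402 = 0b1011010111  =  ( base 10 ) 727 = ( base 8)1327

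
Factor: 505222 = 2^1*252611^1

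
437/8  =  437/8 = 54.62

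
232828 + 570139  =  802967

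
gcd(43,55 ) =1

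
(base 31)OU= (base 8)1406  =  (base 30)po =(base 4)30012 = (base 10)774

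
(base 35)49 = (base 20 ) 79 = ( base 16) 95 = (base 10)149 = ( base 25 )5O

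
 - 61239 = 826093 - 887332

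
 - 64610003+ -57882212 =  - 122492215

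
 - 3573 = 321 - 3894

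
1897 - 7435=-5538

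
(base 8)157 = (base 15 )76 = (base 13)87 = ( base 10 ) 111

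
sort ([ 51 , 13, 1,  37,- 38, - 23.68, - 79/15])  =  [  -  38 , - 23.68, - 79/15, 1,13, 37,51] 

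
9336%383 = 144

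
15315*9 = 137835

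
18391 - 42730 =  - 24339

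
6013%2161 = 1691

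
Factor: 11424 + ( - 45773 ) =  - 7^2 * 701^1  =  - 34349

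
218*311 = 67798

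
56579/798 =56579/798 = 70.90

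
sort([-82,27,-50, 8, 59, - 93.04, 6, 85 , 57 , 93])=[ - 93.04, - 82,-50, 6,  8,27,  57,59,85,  93 ]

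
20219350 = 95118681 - 74899331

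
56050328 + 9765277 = 65815605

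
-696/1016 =-87/127 = - 0.69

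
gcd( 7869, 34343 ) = 61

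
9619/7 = 1374 + 1/7 = 1374.14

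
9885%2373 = 393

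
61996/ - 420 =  - 15499/105 = - 147.61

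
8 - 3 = 5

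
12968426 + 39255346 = 52223772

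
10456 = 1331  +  9125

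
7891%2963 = 1965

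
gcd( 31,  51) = 1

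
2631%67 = 18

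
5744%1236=800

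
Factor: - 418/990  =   - 3^( - 2)*5^( - 1)*19^1= - 19/45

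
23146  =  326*71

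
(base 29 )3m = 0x6d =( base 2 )1101101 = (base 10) 109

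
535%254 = 27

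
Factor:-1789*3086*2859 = -15784121586 = -2^1*3^1*953^1*1543^1*1789^1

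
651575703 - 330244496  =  321331207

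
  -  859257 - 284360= - 1143617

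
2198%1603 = 595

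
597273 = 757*789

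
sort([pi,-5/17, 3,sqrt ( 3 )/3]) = [- 5/17,sqrt ( 3 ) /3,3,pi]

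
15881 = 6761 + 9120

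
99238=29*3422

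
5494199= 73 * 75263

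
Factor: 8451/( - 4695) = - 9/5  =  - 3^2* 5^( - 1)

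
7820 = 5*1564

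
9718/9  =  1079 + 7/9 = 1079.78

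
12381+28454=40835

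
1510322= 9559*158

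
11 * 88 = 968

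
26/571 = 26/571 =0.05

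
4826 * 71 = 342646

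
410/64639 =410/64639 =0.01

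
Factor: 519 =3^1*173^1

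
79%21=16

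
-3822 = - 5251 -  - 1429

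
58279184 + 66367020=124646204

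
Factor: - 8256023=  - 929^1*8887^1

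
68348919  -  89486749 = -21137830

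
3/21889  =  3/21889 = 0.00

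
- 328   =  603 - 931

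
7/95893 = 1/13699 = 0.00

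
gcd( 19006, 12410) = 34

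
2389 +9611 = 12000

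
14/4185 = 14/4185 = 0.00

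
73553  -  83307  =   - 9754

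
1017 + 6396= 7413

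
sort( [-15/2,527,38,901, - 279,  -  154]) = [-279, - 154,-15/2,38,527,  901 ]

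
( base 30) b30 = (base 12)5946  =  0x2706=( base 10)9990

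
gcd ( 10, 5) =5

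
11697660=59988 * 195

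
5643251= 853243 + 4790008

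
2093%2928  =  2093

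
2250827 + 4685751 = 6936578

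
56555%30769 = 25786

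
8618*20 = 172360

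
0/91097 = 0 = 0.00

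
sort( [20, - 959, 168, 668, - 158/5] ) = [ - 959, - 158/5,20, 168 , 668]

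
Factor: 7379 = 47^1*157^1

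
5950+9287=15237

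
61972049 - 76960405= - 14988356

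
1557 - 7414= - 5857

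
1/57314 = 1/57314 = 0.00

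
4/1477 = 4/1477 = 0.00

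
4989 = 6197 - 1208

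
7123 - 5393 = 1730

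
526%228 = 70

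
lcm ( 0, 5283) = 0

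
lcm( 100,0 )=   0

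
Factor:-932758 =-2^1*331^1 * 1409^1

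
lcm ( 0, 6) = 0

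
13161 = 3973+9188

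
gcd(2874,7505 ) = 1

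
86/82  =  1+2/41= 1.05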